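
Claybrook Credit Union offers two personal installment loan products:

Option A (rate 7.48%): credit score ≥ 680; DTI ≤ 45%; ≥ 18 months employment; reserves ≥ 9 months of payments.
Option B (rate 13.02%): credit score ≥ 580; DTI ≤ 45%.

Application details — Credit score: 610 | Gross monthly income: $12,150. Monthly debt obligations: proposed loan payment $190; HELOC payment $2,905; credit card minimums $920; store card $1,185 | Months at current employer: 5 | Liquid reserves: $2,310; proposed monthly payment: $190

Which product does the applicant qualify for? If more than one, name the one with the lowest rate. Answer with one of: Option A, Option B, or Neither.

Option B

Total debts = (190 + 2,905 + 920 + 1,185) = 5,200; DTI = 5,200/12,150 = 42.8%.
Reserves = 2,310/190 = 12.2 months.
Option A: score 610 < 680; DTI 42.8% ≤ 45%; employment 5 < 18 mo; reserves 12.2 ≥ 9 mo → does not qualify.
Option B: score 610 ≥ 580; DTI 42.8% ≤ 45% → qualifies.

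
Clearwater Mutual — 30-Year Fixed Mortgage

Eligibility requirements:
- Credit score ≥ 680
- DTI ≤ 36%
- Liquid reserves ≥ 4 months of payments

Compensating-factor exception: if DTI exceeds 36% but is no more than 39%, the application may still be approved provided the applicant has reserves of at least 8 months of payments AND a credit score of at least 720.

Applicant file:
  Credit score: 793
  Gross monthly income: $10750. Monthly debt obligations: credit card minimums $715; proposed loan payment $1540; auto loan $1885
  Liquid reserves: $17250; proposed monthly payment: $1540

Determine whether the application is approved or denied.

Credit score 793 ≥ 680 (meets base)
Total debts = (715 + 1,540 + 1,885) = 4,140. DTI: 4,140 ÷ 10,750 = 38.5%, over the 36% base limit.
Reserves = 17,250/1,540 = 11.2 months ≥ 4
DTI 38.5% is within the 36%–39% exception band; checking compensating factors.
Override check — reserves: 11.2 mo (ok); score: 793 (ok).
Both compensating conditions met → exception applies.

Approved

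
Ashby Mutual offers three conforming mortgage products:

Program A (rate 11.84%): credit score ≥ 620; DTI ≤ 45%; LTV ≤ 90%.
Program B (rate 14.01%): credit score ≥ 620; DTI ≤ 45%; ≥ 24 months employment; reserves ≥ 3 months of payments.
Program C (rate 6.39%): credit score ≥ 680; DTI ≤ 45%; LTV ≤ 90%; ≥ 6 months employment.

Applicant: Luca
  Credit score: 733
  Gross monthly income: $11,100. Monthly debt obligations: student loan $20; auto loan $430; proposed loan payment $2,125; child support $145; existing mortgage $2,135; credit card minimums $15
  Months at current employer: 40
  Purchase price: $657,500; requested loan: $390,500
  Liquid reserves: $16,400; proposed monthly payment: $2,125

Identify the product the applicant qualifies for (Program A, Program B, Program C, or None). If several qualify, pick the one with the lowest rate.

Total debts = (20 + 430 + 2,125 + 145 + 2,135 + 15) = 4,870; DTI = 4,870/11,100 = 43.9%.
LTV = 390,500/657,500 = 59.4%.
Reserves = 16,400/2,125 = 7.7 months.
Program A: score 733 ≥ 620; DTI 43.9% ≤ 45%; LTV 59.4% ≤ 90% → qualifies.
Program B: score 733 ≥ 620; DTI 43.9% ≤ 45%; employment 40 ≥ 24 mo; reserves 7.7 ≥ 3 mo → qualifies.
Program C: score 733 ≥ 680; DTI 43.9% ≤ 45%; LTV 59.4% ≤ 90%; employment 40 ≥ 6 mo → qualifies.
Qualifying: Program A, Program B, Program C. Lowest rate is 6.39% → Program C.

Program C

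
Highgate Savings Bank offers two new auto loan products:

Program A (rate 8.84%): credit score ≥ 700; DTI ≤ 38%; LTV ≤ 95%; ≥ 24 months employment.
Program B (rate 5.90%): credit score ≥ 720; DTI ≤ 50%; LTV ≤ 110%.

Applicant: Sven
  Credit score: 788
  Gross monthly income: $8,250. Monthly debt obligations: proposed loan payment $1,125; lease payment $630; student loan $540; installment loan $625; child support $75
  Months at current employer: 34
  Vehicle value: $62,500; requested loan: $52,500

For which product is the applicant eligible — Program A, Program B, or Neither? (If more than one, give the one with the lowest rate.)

Program B

Total debts = (1,125 + 630 + 540 + 625 + 75) = 2,995; DTI = 2,995/8,250 = 36.3%.
LTV = 52,500/62,500 = 84%.
Program A: score 788 ≥ 700; DTI 36.3% ≤ 38%; LTV 84% ≤ 95%; employment 34 ≥ 24 mo → qualifies.
Program B: score 788 ≥ 720; DTI 36.3% ≤ 50%; LTV 84% ≤ 110% → qualifies.
Qualifying: Program A, Program B. Lowest rate is 5.90% → Program B.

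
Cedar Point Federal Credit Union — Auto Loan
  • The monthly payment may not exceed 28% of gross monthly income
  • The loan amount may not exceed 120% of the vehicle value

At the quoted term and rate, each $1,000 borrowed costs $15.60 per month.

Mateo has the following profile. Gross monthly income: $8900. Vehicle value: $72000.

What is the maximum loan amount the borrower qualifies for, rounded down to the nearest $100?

$86,400

Payment cap: 28% × $8,900 = $2,492/month.
At $15.60 per $1,000, that supports 2,492/15.60 × 1,000 ≈ $159,743 → $159,700.
LTV cap: 120% × $72,000 = $86,400 → $86,400.
Binding constraint: loan-to-value.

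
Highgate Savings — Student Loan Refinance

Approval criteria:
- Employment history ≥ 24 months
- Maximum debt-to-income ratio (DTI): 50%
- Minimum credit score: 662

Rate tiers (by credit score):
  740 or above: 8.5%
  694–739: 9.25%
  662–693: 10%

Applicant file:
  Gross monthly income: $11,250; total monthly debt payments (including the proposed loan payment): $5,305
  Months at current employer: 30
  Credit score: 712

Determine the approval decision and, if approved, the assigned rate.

Credit score 712 ≥ 662 (meets minimum)
DTI = 5,305/11,250 = 47.2% ≤ 50%
Employment 30 ≥ 24 months
All requirements met. Score 712 falls in the 694–739 tier → 9.25%.

Approved at 9.25%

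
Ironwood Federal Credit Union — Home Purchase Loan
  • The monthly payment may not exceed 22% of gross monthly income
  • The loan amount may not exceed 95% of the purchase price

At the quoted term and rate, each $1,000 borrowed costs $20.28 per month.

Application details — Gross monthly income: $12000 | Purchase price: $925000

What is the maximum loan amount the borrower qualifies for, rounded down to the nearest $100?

Payment cap: 22% × $12,000 = $2,640/month.
At $20.28 per $1,000, that supports 2,640/20.28 × 1,000 ≈ $130,177 → $130,100.
LTV cap: 95% × $925,000 = $878,750 → $878,700.
Binding constraint: payment-to-income.

$130,100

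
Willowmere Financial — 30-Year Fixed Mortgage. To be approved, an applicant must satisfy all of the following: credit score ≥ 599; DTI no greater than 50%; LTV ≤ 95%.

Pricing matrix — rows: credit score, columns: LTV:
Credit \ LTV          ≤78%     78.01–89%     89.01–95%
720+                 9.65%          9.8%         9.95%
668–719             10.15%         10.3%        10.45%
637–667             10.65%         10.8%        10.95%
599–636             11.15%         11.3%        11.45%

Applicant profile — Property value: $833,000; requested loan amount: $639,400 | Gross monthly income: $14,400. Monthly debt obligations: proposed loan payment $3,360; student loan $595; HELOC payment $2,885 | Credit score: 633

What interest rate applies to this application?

Credit score 633 ≥ 599; Total monthly debts = (3,360 + 595 + 2,885) = 6,840. DTI = 6,840/14,400 = 47.5% ≤ 50%
LTV: 639,400 ÷ 833,000 = 76.8%, within 95% cap
Score 633 is in the 599–636 band; LTV 76.8% is in the ≤78% band → 11.15%.

11.15%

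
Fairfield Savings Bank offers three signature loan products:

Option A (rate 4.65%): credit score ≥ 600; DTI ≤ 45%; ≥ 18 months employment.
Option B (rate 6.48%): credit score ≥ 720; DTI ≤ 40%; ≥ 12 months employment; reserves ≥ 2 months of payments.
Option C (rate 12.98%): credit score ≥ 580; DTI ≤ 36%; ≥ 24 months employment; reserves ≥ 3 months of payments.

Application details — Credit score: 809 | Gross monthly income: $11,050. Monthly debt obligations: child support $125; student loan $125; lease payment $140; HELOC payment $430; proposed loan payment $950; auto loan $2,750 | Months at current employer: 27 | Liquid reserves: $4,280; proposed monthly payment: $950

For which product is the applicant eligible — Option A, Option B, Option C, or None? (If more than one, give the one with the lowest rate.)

Total debts = (125 + 125 + 140 + 430 + 950 + 2,750) = 4,520; DTI = 4,520/11,050 = 40.9%.
Reserves = 4,280/950 = 4.5 months.
Option A: score 809 ≥ 600; DTI 40.9% ≤ 45%; employment 27 ≥ 18 mo → qualifies.
Option B: score 809 ≥ 720; DTI 40.9% > 40%; employment 27 ≥ 12 mo; reserves 4.5 ≥ 2 mo → does not qualify.
Option C: score 809 ≥ 580; DTI 40.9% > 36%; employment 27 ≥ 24 mo; reserves 4.5 ≥ 3 mo → does not qualify.

Option A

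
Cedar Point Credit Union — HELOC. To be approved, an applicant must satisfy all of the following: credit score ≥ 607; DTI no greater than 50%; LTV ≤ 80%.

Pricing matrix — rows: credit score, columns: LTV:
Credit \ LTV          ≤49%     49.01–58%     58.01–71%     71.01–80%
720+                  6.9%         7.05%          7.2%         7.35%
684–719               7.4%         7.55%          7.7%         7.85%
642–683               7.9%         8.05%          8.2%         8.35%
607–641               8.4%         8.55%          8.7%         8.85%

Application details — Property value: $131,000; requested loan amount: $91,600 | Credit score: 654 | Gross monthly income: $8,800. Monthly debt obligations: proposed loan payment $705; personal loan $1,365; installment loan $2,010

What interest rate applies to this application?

Credit score 654 ≥ 607; Total monthly debts = (705 + 1,365 + 2,010) = 4,080. DTI: 4,080 ÷ 8,800 = 46.4%, within the 50% cap
Loan-to-value = 91,600/131,000 = 69.9% — pass (80% max)
Credit 654 → row 642–683; LTV 69.9% → column 58.01–71%. Grid cell → 8.2%.

8.2%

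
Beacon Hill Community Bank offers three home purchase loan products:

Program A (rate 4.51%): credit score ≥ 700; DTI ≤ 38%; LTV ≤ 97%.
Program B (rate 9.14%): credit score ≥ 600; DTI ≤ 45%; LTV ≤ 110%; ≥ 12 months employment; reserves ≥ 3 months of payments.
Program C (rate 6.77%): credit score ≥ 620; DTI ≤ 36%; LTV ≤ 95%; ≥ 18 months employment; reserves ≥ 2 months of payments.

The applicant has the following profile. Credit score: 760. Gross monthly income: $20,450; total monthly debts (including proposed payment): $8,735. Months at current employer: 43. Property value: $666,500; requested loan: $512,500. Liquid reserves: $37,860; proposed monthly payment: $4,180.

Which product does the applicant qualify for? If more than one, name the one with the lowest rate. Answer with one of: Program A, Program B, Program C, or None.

Program B

DTI = 8,735/20,450 = 42.7%.
LTV = 512,500/666,500 = 76.9%.
Reserves = 37,860/4,180 = 9.1 months.
Program A: score 760 ≥ 700; DTI 42.7% > 38%; LTV 76.9% ≤ 97% → does not qualify.
Program B: score 760 ≥ 600; DTI 42.7% ≤ 45%; LTV 76.9% ≤ 110%; employment 43 ≥ 12 mo; reserves 9.1 ≥ 3 mo → qualifies.
Program C: score 760 ≥ 620; DTI 42.7% > 36%; LTV 76.9% ≤ 95%; employment 43 ≥ 18 mo; reserves 9.1 ≥ 2 mo → does not qualify.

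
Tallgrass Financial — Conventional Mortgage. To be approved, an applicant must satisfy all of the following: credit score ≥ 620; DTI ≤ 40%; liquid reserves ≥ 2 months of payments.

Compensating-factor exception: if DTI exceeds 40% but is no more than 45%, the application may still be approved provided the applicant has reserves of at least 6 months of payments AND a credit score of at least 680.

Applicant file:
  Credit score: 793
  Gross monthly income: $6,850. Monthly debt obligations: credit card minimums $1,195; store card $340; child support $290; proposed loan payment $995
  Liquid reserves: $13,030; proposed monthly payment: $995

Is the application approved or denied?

Credit score 793 ≥ 620 (meets base)
Total debts = (1,195 + 340 + 290 + 995) = 2,820. DTI: 2,820 ÷ 6,850 = 41.2%, over the 40% base limit.
Reserves: 13,030 ÷ 995 = 13.1 months (meets 2-month minimum)
41.2% falls in the override range (40%–45%), so the compensating-factor test applies.
Reserves 13.1 ≥ 6 months; credit score 793 ≥ 680.
Both override conditions satisfied; DTI exception granted.

Approved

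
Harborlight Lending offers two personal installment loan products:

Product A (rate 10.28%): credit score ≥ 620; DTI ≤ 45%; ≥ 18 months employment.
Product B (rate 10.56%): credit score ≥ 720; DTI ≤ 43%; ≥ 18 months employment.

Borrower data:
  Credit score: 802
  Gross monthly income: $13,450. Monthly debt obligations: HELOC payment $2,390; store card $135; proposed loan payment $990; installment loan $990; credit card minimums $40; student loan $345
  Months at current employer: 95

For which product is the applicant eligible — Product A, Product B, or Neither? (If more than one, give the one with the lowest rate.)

Total debts = (2,390 + 135 + 990 + 990 + 40 + 345) = 4,890; DTI = 4,890/13,450 = 36.4%.
Product A: score 802 ≥ 620; DTI 36.4% ≤ 45%; employment 95 ≥ 18 mo → qualifies.
Product B: score 802 ≥ 720; DTI 36.4% ≤ 43%; employment 95 ≥ 18 mo → qualifies.
Qualifying: Product A, Product B. Lowest rate is 10.28% → Product A.

Product A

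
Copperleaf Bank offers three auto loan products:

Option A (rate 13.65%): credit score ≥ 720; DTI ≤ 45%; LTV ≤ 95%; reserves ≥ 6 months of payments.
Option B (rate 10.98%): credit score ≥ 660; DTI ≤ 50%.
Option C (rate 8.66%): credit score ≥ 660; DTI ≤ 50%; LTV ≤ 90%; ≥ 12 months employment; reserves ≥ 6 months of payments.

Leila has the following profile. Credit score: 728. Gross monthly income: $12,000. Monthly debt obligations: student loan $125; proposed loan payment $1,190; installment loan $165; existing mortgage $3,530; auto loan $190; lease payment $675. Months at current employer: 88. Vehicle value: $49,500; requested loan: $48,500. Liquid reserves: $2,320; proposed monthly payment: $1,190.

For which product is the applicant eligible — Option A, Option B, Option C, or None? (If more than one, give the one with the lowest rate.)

Total debts = (125 + 1,190 + 165 + 3,530 + 190 + 675) = 5,875; DTI = 5,875/12,000 = 49%.
LTV = 48,500/49,500 = 98%.
Reserves = 2,320/1,190 = 1.9 months.
Option A: score 728 ≥ 720; DTI 49% > 45%; LTV 98% > 95%; reserves 1.9 < 6 mo → does not qualify.
Option B: score 728 ≥ 660; DTI 49% ≤ 50% → qualifies.
Option C: score 728 ≥ 660; DTI 49% ≤ 50%; LTV 98% > 90%; employment 88 ≥ 12 mo; reserves 1.9 < 6 mo → does not qualify.

Option B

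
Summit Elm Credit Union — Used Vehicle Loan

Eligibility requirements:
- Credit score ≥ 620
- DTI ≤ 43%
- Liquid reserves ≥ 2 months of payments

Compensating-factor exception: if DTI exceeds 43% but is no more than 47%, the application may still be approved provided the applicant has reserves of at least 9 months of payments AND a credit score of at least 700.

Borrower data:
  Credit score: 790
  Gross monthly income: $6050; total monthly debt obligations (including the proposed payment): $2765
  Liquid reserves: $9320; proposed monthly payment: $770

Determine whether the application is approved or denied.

Credit score 790 ≥ 620 (meets base)
DTI = 2,765/6,050 = 45.7% > 43% — standard DTI limit exceeded.
Reserves: 9,320 ÷ 770 = 12.1 months (meets 2-month minimum)
DTI 45.7% is within the 43%–47% exception band; checking compensating factors.
Override check — reserves: 12.1 mo (ok); score: 790 (ok).
Both compensating conditions met → exception applies.

Approved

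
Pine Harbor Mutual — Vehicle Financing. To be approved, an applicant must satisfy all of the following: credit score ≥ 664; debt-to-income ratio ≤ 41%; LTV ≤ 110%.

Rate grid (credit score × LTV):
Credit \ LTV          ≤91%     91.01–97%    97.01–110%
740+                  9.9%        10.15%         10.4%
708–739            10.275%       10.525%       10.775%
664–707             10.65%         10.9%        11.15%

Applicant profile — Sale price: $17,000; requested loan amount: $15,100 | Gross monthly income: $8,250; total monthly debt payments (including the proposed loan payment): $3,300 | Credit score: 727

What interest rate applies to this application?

10.275%

Credit score 727 ≥ 664; Debt-to-income = 3,300/8,250 = 40% — meets 41% limit
LTV: 15,100 ÷ 17,000 = 88.8%, within 110% cap
Row: 727 falls in 708–739. Column: 88.8% falls in ≤91%. Rate = 10.275%.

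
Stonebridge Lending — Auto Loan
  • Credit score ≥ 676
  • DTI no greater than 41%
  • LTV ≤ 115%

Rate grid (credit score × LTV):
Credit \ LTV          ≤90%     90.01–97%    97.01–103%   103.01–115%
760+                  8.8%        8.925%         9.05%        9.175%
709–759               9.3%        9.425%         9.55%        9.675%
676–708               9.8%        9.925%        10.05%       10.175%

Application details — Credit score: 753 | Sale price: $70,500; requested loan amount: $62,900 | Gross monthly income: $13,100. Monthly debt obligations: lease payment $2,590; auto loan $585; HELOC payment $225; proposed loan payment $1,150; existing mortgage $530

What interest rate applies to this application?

9.3%

Credit score 753 ≥ 676; Total monthly debts = (2,590 + 585 + 225 + 1,150 + 530) = 5,080. DTI = 5,080/13,100 = 38.8% ≤ 41%
LTV: 62,900 ÷ 70,500 = 89.2%, within 115% cap
Score 753 is in the 709–759 band; LTV 89.2% is in the ≤90% band → 9.3%.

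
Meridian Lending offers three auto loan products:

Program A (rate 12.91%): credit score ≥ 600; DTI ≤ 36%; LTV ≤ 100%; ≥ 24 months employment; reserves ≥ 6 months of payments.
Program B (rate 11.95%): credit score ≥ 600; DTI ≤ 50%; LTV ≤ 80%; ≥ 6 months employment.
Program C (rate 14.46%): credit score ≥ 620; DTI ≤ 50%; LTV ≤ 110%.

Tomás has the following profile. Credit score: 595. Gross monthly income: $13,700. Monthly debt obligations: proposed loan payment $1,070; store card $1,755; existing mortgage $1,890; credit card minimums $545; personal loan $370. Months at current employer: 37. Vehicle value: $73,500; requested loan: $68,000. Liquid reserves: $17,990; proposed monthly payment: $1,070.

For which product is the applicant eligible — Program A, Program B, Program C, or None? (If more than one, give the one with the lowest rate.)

Total debts = (1,070 + 1,755 + 1,890 + 545 + 370) = 5,630; DTI = 5,630/13,700 = 41.1%.
LTV = 68,000/73,500 = 92.5%.
Reserves = 17,990/1,070 = 16.8 months.
Program A: score 595 < 600; DTI 41.1% > 36%; LTV 92.5% ≤ 100%; employment 37 ≥ 24 mo; reserves 16.8 ≥ 6 mo → does not qualify.
Program B: score 595 < 600; DTI 41.1% ≤ 50%; LTV 92.5% > 80%; employment 37 ≥ 6 mo → does not qualify.
Program C: score 595 < 620; DTI 41.1% ≤ 50%; LTV 92.5% ≤ 110% → does not qualify.

None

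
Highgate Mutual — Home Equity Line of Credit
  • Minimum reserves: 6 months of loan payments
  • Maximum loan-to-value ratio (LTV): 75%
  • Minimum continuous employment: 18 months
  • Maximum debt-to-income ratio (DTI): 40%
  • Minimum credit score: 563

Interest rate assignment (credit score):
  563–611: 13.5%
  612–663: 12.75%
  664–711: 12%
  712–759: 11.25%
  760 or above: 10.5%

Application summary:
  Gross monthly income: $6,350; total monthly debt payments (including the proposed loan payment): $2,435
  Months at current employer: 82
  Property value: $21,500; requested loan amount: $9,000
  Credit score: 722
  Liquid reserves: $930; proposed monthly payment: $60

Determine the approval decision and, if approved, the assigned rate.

Approved at 11.25%

Credit score 722 ≥ 563 (meets minimum)
Reserves = 930/60 = 15.5 months ≥ 6
DTI: 2,435 ÷ 6,350 = 38.3%, within the 40% cap
Loan-to-value = 9,000/21,500 = 41.9% — pass (75% max)
Employment 82 ≥ 18 months
All requirements met. Score 722 falls in the 712–759 tier → 11.25%.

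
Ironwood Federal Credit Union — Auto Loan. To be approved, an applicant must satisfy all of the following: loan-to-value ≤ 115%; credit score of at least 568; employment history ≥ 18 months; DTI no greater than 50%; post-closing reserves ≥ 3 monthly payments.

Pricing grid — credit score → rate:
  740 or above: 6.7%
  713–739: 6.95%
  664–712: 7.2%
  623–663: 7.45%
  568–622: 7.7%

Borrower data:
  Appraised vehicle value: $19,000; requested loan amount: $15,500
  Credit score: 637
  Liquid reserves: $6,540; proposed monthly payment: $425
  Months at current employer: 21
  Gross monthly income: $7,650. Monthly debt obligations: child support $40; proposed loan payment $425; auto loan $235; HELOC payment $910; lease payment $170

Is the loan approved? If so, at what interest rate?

Credit score 637 ≥ 568 (meets minimum)
LTV = 15,500/19,000 = 81.6% ≤ 115%
Employment 21 ≥ 18 months
Reserves = 6,540/425 = 15.4 months ≥ 3
Total monthly debts = (40 + 425 + 235 + 910 + 170) = 1,780. DTI: 1,780 ÷ 7,650 = 23.3%, within the 50% cap
All requirements met. Score 637 falls in the 623–663 tier → 7.45%.

Approved at 7.45%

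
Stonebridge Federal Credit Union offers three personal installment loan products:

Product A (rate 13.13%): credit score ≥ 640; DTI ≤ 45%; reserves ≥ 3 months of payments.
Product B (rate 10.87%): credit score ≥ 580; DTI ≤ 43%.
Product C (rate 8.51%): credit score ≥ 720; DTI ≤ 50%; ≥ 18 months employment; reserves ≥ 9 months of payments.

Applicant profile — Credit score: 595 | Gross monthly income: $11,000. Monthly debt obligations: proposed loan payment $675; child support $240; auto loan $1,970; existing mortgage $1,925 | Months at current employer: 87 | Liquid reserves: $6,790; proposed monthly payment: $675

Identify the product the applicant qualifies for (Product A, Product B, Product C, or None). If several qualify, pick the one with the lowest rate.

None

Total debts = (675 + 240 + 1,970 + 1,925) = 4,810; DTI = 4,810/11,000 = 43.7%.
Reserves = 6,790/675 = 10.1 months.
Product A: score 595 < 640; DTI 43.7% ≤ 45%; reserves 10.1 ≥ 3 mo → does not qualify.
Product B: score 595 ≥ 580; DTI 43.7% > 43% → does not qualify.
Product C: score 595 < 720; DTI 43.7% ≤ 50%; employment 87 ≥ 18 mo; reserves 10.1 ≥ 9 mo → does not qualify.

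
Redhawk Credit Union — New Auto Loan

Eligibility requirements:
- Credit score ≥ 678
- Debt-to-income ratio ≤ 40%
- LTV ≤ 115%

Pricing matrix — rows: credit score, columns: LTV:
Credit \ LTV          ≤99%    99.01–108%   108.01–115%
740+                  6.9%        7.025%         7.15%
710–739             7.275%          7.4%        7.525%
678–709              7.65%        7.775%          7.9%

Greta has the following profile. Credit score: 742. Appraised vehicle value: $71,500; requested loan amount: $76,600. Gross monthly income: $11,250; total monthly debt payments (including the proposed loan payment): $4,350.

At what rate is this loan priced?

Credit score 742 ≥ 678; Debt-to-income = 4,350/11,250 = 38.7% — meets 40% limit
LTV = 76,600/71,500 = 107.1% ≤ 115%
Credit 742 → row 740+; LTV 107.1% → column 99.01–108%. Grid cell → 7.025%.

7.025%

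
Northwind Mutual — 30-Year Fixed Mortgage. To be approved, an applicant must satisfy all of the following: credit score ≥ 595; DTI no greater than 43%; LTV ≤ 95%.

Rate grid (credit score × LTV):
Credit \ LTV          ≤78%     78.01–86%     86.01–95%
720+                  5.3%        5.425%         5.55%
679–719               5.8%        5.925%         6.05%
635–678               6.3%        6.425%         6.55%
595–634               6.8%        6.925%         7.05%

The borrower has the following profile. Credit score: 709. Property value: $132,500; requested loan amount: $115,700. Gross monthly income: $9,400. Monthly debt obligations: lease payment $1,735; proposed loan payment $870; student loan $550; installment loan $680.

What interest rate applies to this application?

Credit score 709 ≥ 595; Total monthly debts = (1,735 + 870 + 550 + 680) = 3,835. DTI: 3,835 ÷ 9,400 = 40.8%, within the 43% cap
LTV: 115,700 ÷ 132,500 = 87.3%, within 95% cap
Score 709 is in the 679–719 band; LTV 87.3% is in the 86.01–95% band → 6.05%.

6.05%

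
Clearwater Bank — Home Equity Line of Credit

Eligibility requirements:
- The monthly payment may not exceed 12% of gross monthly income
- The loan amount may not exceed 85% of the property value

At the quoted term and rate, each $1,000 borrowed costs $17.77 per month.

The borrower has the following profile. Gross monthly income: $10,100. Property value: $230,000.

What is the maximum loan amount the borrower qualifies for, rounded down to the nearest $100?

$68,200

Payment cap: 12% × $10,100 = $1,212/month.
At $17.77 per $1,000, that supports 1,212/17.77 × 1,000 ≈ $68,204 → $68,200.
LTV cap: 85% × $230,000 = $195,500 → $195,500.
Binding constraint: payment-to-income.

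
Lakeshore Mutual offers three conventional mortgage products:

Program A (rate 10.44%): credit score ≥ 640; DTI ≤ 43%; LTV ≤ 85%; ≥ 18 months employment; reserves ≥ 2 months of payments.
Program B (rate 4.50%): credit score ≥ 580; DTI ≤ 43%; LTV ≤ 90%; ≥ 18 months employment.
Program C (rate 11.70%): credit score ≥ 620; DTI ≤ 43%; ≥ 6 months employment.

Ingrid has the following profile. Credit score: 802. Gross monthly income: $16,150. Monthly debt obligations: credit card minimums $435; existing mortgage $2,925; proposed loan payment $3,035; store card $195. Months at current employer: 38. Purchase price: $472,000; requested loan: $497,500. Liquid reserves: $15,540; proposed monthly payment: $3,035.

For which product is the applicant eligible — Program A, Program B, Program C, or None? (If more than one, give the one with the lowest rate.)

Program C

Total debts = (435 + 2,925 + 3,035 + 195) = 6,590; DTI = 6,590/16,150 = 40.8%.
LTV = 497,500/472,000 = 105.4%.
Reserves = 15,540/3,035 = 5.1 months.
Program A: score 802 ≥ 640; DTI 40.8% ≤ 43%; LTV 105.4% > 85%; employment 38 ≥ 18 mo; reserves 5.1 ≥ 2 mo → does not qualify.
Program B: score 802 ≥ 580; DTI 40.8% ≤ 43%; LTV 105.4% > 90%; employment 38 ≥ 18 mo → does not qualify.
Program C: score 802 ≥ 620; DTI 40.8% ≤ 43%; employment 38 ≥ 6 mo → qualifies.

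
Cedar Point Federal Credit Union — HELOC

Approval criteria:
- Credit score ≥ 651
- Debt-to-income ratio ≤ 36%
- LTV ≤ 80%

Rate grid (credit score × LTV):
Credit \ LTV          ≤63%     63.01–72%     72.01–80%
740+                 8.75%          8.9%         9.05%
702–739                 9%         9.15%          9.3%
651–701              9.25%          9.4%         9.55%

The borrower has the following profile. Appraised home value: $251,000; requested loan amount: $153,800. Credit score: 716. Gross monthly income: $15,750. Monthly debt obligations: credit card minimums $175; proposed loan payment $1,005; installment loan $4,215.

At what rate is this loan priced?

Credit score 716 ≥ 651; Total monthly debts = (175 + 1,005 + 4,215) = 5,395. DTI: 5,395 ÷ 15,750 = 34.3%, within the 36% cap
LTV = 153,800/251,000 = 61.3% ≤ 80%
Score 716 is in the 702–739 band; LTV 61.3% is in the ≤63% band → 9%.

9%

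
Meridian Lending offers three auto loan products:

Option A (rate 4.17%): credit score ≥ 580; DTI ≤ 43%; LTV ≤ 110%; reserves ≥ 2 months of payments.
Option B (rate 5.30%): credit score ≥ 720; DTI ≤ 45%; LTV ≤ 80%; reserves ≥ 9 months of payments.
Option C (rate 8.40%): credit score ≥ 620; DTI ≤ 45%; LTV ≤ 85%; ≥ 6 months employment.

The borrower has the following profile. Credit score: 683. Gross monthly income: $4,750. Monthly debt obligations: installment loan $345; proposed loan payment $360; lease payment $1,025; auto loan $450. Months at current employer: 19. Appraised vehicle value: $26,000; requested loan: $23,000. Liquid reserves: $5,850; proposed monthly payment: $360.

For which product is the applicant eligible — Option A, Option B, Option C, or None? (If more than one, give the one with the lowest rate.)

None

Total debts = (345 + 360 + 1,025 + 450) = 2,180; DTI = 2,180/4,750 = 45.9%.
LTV = 23,000/26,000 = 88.5%.
Reserves = 5,850/360 = 16.2 months.
Option A: score 683 ≥ 580; DTI 45.9% > 43%; LTV 88.5% ≤ 110%; reserves 16.2 ≥ 2 mo → does not qualify.
Option B: score 683 < 720; DTI 45.9% > 45%; LTV 88.5% > 80%; reserves 16.2 ≥ 9 mo → does not qualify.
Option C: score 683 ≥ 620; DTI 45.9% > 45%; LTV 88.5% > 85%; employment 19 ≥ 6 mo → does not qualify.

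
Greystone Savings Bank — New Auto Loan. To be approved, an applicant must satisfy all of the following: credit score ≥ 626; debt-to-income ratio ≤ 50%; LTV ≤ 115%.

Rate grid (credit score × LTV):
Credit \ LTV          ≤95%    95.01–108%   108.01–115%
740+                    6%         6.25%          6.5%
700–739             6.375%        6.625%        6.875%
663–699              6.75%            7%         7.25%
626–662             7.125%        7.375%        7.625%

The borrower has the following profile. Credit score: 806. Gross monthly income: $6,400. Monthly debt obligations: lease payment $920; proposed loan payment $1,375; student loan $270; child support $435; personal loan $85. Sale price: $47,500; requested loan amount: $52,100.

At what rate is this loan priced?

6.5%

Credit score 806 ≥ 626; Total monthly debts = (920 + 1,375 + 270 + 435 + 85) = 3,085. Debt-to-income = 3,085/6,400 = 48.2% — meets 50% limit
LTV: 52,100 ÷ 47,500 = 109.7%, within 115% cap
Row: 806 falls in 740+. Column: 109.7% falls in 108.01–115%. Rate = 6.5%.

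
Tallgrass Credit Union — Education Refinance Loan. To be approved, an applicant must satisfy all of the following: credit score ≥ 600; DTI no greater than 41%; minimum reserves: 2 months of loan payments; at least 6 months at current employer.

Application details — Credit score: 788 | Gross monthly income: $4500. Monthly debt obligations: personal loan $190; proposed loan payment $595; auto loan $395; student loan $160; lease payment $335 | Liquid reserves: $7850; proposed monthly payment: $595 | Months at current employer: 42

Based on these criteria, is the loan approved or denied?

Approved

Credit score 788 ≥ 600 (meets)
Total monthly debts = (190 + 595 + 395 + 160 + 335) = 1,675. DTI: 1,675 ÷ 4,500 = 37.2%, within the 41% cap
Liquid reserves cover 7,850/595 = 13.2 months — ≥ 2 required
Employment 42 ≥ 6 months
All criteria satisfied.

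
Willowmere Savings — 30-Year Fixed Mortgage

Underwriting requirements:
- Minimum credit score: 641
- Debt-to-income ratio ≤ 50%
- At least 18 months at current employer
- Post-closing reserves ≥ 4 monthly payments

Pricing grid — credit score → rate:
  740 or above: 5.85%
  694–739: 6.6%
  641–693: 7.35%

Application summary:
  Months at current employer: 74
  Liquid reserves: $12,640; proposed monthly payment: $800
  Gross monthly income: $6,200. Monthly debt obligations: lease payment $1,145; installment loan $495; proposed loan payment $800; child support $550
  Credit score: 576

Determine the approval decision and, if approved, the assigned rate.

Credit score 576 < 641 (below minimum)
Total monthly debts = (1,145 + 495 + 800 + 550) = 2,990. DTI: 2,990 ÷ 6,200 = 48.2%, within the 50% cap
Employment 74 ≥ 18 months
Reserves: 12,640 ÷ 800 = 15.8 months (meets 4-month minimum)
Not all requirements met → denied.

Denied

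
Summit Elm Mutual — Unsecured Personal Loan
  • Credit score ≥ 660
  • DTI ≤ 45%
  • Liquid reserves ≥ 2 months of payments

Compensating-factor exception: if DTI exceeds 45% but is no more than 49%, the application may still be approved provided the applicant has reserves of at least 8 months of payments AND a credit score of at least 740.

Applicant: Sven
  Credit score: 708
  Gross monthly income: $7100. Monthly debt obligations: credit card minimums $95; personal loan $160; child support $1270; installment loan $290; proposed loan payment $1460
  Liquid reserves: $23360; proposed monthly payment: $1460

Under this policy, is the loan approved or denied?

Credit score 708 ≥ 660 (meets base)
Total debts = (95 + 160 + 1,270 + 290 + 1,460) = 3,275. DTI = 3,275/7,100 = 46.1% > 45% — standard DTI limit exceeded.
Reserves: 23,360 ÷ 1,460 = 16.0 months (meets 2-month minimum)
DTI 46.1% is within the 45%–49% exception band; checking compensating factors.
Override check — reserves: 16.0 mo (ok); score: 708 (below 740).
Override conditions not both satisfied; exception does not apply.

Denied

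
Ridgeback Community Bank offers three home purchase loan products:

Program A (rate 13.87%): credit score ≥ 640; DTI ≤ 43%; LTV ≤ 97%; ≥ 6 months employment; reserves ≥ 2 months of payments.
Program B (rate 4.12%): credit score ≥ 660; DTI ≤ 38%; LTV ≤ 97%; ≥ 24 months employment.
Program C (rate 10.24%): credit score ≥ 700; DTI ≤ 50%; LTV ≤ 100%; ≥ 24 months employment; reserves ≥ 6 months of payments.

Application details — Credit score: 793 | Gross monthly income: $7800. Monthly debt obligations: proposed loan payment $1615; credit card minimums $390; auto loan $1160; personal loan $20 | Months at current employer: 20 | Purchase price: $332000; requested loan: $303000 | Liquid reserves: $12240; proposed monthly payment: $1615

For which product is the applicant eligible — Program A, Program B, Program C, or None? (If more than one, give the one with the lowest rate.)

Program A

Total debts = (1,615 + 390 + 1,160 + 20) = 3,185; DTI = 3,185/7,800 = 40.8%.
LTV = 303,000/332,000 = 91.3%.
Reserves = 12,240/1,615 = 7.6 months.
Program A: score 793 ≥ 640; DTI 40.8% ≤ 43%; LTV 91.3% ≤ 97%; employment 20 ≥ 6 mo; reserves 7.6 ≥ 2 mo → qualifies.
Program B: score 793 ≥ 660; DTI 40.8% > 38%; LTV 91.3% ≤ 97%; employment 20 < 24 mo → does not qualify.
Program C: score 793 ≥ 700; DTI 40.8% ≤ 50%; LTV 91.3% ≤ 100%; employment 20 < 24 mo; reserves 7.6 ≥ 6 mo → does not qualify.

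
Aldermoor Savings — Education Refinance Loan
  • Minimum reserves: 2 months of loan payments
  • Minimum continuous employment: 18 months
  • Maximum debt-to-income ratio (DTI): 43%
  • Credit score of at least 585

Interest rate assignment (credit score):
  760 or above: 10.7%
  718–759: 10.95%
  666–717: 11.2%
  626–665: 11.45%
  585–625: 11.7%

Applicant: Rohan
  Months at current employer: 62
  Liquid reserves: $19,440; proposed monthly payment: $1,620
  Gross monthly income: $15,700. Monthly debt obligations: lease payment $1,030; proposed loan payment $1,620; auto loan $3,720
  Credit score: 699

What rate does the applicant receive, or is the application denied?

Approved at 11.2%

Credit score 699 ≥ 585 (meets minimum)
Liquid reserves cover 19,440/1,620 = 12.0 months — ≥ 2 required
Total monthly debts = (1,030 + 1,620 + 3,720) = 6,370. DTI: 6,370 ÷ 15,700 = 40.6%, within the 43% cap
Employment 62 ≥ 18 months
All requirements met. Score 699 falls in the 666–717 tier → 11.2%.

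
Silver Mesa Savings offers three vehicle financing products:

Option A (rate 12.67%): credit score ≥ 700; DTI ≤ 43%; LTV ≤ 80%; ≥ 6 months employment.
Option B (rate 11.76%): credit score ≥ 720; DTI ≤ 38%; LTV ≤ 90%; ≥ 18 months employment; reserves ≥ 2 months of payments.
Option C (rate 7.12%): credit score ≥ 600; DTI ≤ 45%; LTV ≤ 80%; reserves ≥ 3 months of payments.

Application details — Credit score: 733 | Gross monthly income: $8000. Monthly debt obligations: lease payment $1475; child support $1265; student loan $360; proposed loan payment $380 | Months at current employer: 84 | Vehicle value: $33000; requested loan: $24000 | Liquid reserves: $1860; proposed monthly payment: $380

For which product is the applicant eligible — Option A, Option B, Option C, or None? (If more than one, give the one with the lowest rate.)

Option C

Total debts = (1,475 + 1,265 + 360 + 380) = 3,480; DTI = 3,480/8,000 = 43.5%.
LTV = 24,000/33,000 = 72.7%.
Reserves = 1,860/380 = 4.9 months.
Option A: score 733 ≥ 700; DTI 43.5% > 43%; LTV 72.7% ≤ 80%; employment 84 ≥ 6 mo → does not qualify.
Option B: score 733 ≥ 720; DTI 43.5% > 38%; LTV 72.7% ≤ 90%; employment 84 ≥ 18 mo; reserves 4.9 ≥ 2 mo → does not qualify.
Option C: score 733 ≥ 600; DTI 43.5% ≤ 45%; LTV 72.7% ≤ 80%; reserves 4.9 ≥ 3 mo → qualifies.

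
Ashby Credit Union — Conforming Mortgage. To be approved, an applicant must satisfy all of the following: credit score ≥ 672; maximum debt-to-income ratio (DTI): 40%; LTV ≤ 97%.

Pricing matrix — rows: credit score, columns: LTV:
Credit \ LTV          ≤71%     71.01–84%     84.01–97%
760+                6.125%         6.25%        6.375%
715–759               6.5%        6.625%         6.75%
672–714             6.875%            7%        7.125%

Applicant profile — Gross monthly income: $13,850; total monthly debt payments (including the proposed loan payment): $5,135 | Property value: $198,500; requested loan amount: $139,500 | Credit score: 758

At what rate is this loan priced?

6.5%

Credit score 758 ≥ 672; DTI = 5,135/13,850 = 37.1% ≤ 40%
LTV = 139,500/198,500 = 70.3% ≤ 97%
Credit 758 → row 715–759; LTV 70.3% → column ≤71%. Grid cell → 6.5%.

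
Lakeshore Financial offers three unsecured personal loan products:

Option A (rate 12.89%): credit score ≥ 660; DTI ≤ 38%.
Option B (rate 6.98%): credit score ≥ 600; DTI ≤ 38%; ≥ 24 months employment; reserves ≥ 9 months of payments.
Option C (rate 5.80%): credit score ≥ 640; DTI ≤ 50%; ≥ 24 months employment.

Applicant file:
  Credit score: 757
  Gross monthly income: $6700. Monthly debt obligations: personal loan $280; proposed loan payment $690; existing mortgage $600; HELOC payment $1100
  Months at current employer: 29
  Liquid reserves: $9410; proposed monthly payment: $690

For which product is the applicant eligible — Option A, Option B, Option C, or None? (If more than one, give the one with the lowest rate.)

Option C

Total debts = (280 + 690 + 600 + 1,100) = 2,670; DTI = 2,670/6,700 = 39.9%.
Reserves = 9,410/690 = 13.6 months.
Option A: score 757 ≥ 660; DTI 39.9% > 38% → does not qualify.
Option B: score 757 ≥ 600; DTI 39.9% > 38%; employment 29 ≥ 24 mo; reserves 13.6 ≥ 9 mo → does not qualify.
Option C: score 757 ≥ 640; DTI 39.9% ≤ 50%; employment 29 ≥ 24 mo → qualifies.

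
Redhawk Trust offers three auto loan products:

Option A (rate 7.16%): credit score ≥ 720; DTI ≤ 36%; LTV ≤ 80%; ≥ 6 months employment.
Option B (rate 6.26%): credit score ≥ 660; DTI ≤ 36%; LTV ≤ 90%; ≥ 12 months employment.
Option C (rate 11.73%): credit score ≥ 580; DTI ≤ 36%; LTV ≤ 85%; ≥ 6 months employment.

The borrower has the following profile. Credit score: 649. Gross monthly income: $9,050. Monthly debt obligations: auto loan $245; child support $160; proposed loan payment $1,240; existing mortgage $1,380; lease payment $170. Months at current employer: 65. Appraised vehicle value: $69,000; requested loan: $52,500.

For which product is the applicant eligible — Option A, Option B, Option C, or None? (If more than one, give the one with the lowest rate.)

Total debts = (245 + 160 + 1,240 + 1,380 + 170) = 3,195; DTI = 3,195/9,050 = 35.3%.
LTV = 52,500/69,000 = 76.1%.
Option A: score 649 < 720; DTI 35.3% ≤ 36%; LTV 76.1% ≤ 80%; employment 65 ≥ 6 mo → does not qualify.
Option B: score 649 < 660; DTI 35.3% ≤ 36%; LTV 76.1% ≤ 90%; employment 65 ≥ 12 mo → does not qualify.
Option C: score 649 ≥ 580; DTI 35.3% ≤ 36%; LTV 76.1% ≤ 85%; employment 65 ≥ 6 mo → qualifies.

Option C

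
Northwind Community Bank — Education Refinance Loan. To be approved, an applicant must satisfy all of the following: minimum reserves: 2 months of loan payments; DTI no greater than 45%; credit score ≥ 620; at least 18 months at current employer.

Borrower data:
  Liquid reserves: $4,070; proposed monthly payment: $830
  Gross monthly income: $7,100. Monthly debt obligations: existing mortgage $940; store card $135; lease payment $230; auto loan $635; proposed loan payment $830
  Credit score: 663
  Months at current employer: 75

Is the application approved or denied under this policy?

Reserves: 4,070 ÷ 830 = 4.9 months (meets 2-month minimum)
Total monthly debts = (940 + 135 + 230 + 635 + 830) = 2,770. Debt-to-income = 2,770/7,100 = 39% — meets 45% limit
Credit score 663 ≥ 620 (meets)
Employment 75 ≥ 18 months
All criteria satisfied.

Approved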